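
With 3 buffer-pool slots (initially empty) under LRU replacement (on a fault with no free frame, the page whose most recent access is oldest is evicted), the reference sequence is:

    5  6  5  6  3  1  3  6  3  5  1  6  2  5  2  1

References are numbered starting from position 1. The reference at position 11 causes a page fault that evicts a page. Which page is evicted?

6

pos 1: 5 → miss, frames (5)
pos 2: 6 → miss, frames (5 6)
pos 3: 5 → hit
pos 4: 6 → hit
pos 5: 3 → miss, frames (5 6 3)
pos 6: 1 → miss, evict 5, frames (6 3 1)
pos 7: 3 → hit
pos 8: 6 → hit
pos 9: 3 → hit
pos 10: 5 → miss, evict 1, frames (6 3 5)
pos 11: 1 → miss, evict 6, frames (3 5 1)
At position 11, page 6 is evicted.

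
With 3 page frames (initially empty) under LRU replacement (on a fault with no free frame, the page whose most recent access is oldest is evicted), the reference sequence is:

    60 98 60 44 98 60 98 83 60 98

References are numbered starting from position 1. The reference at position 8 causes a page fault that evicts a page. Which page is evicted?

44

pos 1: 60: miss, frames {60}
pos 2: 98: miss, frames {60,98}
pos 3: 60: hit
pos 4: 44: miss, frames {98,60,44}
pos 5: 98: hit
pos 6: 60: hit
pos 7: 98: hit
pos 8: 83: miss, evict 44, frames {60,98,83}
At position 8, page 44 is evicted.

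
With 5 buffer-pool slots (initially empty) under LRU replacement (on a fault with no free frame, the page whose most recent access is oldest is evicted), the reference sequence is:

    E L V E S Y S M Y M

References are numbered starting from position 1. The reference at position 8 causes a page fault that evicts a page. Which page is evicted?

pos 1: E -> miss, frames {E}
pos 2: L -> miss, frames {E,L}
pos 3: V -> miss, frames {E,L,V}
pos 4: E -> hit
pos 5: S -> miss, frames {L,V,E,S}
pos 6: Y -> miss, frames {L,V,E,S,Y}
pos 7: S -> hit
pos 8: M -> miss, evict L, frames {V,E,Y,S,M}
At position 8, page L is evicted.

L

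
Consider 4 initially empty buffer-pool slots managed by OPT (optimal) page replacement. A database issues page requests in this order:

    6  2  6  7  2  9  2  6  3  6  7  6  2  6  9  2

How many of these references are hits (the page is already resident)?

6 → fault, frames {6}
2 → fault, frames {6,2}
6 → hit
7 → fault, frames {6,2,7}
2 → hit
9 → fault, frames {6,2,7,9}
2 → hit
6 → hit
3 → fault, evict 9, frames {6,2,7,3}
6 → hit
7 → hit
6 → hit
2 → hit
6 → hit
9 → fault, evict 3, frames {6,2,7,9}
2 → hit
Hits: 10.

10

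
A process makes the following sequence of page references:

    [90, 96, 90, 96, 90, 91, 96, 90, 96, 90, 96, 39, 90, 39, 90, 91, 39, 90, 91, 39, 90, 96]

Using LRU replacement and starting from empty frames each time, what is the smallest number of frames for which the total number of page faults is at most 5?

f=1: 22 faults
f=2: 14 faults
f=3: 6 faults
f=4: 4 faults
Smallest f with faults ≤ 5 is 4.

4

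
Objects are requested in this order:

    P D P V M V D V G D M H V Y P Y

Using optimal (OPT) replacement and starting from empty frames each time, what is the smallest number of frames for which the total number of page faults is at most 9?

f=1: 16 faults
f=2: 11 faults
f=3: 9 faults
f=4: 8 faults
f=5: 7 faults
f=6: 7 faults
f=7: 7 faults
Smallest f with faults ≤ 9 is 3.

3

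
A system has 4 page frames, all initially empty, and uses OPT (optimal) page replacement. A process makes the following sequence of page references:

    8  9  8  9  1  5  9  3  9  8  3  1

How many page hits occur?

7

8: fault, frames (8)
9: fault, frames (8 9)
8: hit
9: hit
1: fault, frames (8 9 1)
5: fault, frames (8 9 1 5)
9: hit
3: fault, evict 5, frames (8 9 1 3)
9: hit
8: hit
3: hit
1: hit
Hits: 7.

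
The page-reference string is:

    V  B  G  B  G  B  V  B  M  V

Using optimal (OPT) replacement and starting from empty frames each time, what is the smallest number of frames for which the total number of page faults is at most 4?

f=1: 10 faults
f=2: 5 faults
f=3: 4 faults
f=4: 4 faults
Smallest f with faults ≤ 4 is 3.

3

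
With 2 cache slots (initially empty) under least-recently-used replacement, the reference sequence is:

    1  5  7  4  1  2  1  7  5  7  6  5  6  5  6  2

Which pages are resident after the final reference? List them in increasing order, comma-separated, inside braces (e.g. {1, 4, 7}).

1: miss, frames [1]
5: miss, frames [1, 5]
7: miss, evict 1, frames [5, 7]
4: miss, evict 5, frames [7, 4]
1: miss, evict 7, frames [4, 1]
2: miss, evict 4, frames [1, 2]
1: hit
7: miss, evict 2, frames [1, 7]
5: miss, evict 1, frames [7, 5]
7: hit
6: miss, evict 5, frames [7, 6]
5: miss, evict 7, frames [6, 5]
6: hit
5: hit
6: hit
2: miss, evict 5, frames [6, 2]

{2, 6}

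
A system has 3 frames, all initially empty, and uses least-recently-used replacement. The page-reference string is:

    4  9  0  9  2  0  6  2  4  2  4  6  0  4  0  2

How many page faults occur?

8

4: fault, frames {4}
9: fault, frames {4,9}
0: fault, frames {4,9,0}
9: hit
2: fault, evict 4, frames {0,9,2}
0: hit
6: fault, evict 9, frames {2,0,6}
2: hit
4: fault, evict 0, frames {6,2,4}
2: hit
4: hit
6: hit
0: fault, evict 2, frames {4,6,0}
4: hit
0: hit
2: fault, evict 6, frames {4,0,2}
Page faults: 8.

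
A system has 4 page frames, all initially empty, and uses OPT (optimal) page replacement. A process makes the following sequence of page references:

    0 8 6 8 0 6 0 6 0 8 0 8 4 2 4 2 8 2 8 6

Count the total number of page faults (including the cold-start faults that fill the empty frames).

5

0 -> fault, frames (0)
8 -> fault, frames (0 8)
6 -> fault, frames (0 8 6)
8 -> hit
0 -> hit
6 -> hit
0 -> hit
6 -> hit
0 -> hit
8 -> hit
0 -> hit
8 -> hit
4 -> fault, frames (0 8 6 4)
2 -> fault, evict 0, frames (8 6 4 2)
4 -> hit
2 -> hit
8 -> hit
2 -> hit
8 -> hit
6 -> hit
Page faults: 5.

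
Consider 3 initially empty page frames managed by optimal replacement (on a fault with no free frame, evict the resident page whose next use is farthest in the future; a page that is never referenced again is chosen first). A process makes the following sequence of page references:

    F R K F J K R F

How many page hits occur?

F -> fault, frames {F}
R -> fault, frames {F,R}
K -> fault, frames {F,R,K}
F -> hit
J -> fault, evict F, frames {R,K,J}
K -> hit
R -> hit
F -> fault, evict J, frames {R,K,F}
Hits: 3.

3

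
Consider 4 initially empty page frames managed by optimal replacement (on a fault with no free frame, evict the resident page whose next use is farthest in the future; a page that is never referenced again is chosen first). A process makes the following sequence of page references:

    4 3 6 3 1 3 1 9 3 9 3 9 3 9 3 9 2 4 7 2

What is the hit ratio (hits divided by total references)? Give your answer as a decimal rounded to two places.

0.65

4: miss, frames {4}
3: miss, frames {4,3}
6: miss, frames {4,3,6}
3: hit
1: miss, frames {4,3,6,1}
3: hit
1: hit
9: miss, evict 1, frames {4,3,6,9}
3: hit
9: hit
3: hit
9: hit
3: hit
9: hit
3: hit
9: hit
2: miss, evict 9, frames {4,3,6,2}
4: hit
7: miss, evict 6, frames {4,3,2,7}
2: hit
Hits: 13 of 20 references → 13/20 = 0.6500.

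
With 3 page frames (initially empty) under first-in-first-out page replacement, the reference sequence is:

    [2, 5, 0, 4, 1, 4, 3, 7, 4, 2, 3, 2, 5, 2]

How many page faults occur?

11

2: miss, frames [2]
5: miss, frames [2, 5]
0: miss, frames [2, 5, 0]
4: miss, evict 2, frames [5, 0, 4]
1: miss, evict 5, frames [0, 4, 1]
4: hit
3: miss, evict 0, frames [4, 1, 3]
7: miss, evict 4, frames [1, 3, 7]
4: miss, evict 1, frames [3, 7, 4]
2: miss, evict 3, frames [7, 4, 2]
3: miss, evict 7, frames [4, 2, 3]
2: hit
5: miss, evict 4, frames [2, 3, 5]
2: hit
Page faults: 11.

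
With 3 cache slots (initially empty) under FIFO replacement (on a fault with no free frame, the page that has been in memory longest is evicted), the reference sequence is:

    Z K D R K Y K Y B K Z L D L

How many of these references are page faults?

Z -> fault, frames (Z)
K -> fault, frames (Z K)
D -> fault, frames (Z K D)
R -> fault, evict Z, frames (K D R)
K -> hit
Y -> fault, evict K, frames (D R Y)
K -> fault, evict D, frames (R Y K)
Y -> hit
B -> fault, evict R, frames (Y K B)
K -> hit
Z -> fault, evict Y, frames (K B Z)
L -> fault, evict K, frames (B Z L)
D -> fault, evict B, frames (Z L D)
L -> hit
Page faults: 10.

10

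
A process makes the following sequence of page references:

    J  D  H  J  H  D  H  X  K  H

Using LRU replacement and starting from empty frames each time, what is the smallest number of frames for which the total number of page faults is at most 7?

f=1: 10 faults
f=2: 8 faults
f=3: 5 faults
f=4: 5 faults
f=5: 5 faults
Smallest f with faults ≤ 7 is 3.

3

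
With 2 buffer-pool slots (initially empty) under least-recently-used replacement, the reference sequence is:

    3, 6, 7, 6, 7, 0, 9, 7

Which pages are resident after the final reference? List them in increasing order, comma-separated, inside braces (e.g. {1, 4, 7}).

3 → miss, frames [3]
6 → miss, frames [3, 6]
7 → miss, evict 3, frames [6, 7]
6 → hit
7 → hit
0 → miss, evict 6, frames [7, 0]
9 → miss, evict 7, frames [0, 9]
7 → miss, evict 0, frames [9, 7]

{7, 9}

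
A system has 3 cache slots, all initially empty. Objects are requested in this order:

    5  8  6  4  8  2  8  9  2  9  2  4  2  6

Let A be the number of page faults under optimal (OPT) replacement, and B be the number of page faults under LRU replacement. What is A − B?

-1

Under OPT: F F F F . F . F . . . . . F → 7 faults.
Under LRU: F F F F . F . F . . . F . F → 8 faults.
A − B = 7 − 8 = -1.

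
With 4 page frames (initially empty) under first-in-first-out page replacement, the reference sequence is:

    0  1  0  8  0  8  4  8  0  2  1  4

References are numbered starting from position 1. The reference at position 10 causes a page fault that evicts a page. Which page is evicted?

pos 1: 0: fault, frames (0)
pos 2: 1: fault, frames (0 1)
pos 3: 0: hit
pos 4: 8: fault, frames (0 1 8)
pos 5: 0: hit
pos 6: 8: hit
pos 7: 4: fault, frames (0 1 8 4)
pos 8: 8: hit
pos 9: 0: hit
pos 10: 2: fault, evict 0, frames (1 8 4 2)
At position 10, page 0 is evicted.

0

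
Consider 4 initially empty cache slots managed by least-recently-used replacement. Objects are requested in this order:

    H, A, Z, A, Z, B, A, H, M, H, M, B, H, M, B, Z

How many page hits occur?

H -> miss, frames (H)
A -> miss, frames (H A)
Z -> miss, frames (H A Z)
A -> hit
Z -> hit
B -> miss, frames (H A Z B)
A -> hit
H -> hit
M -> miss, evict Z, frames (B A H M)
H -> hit
M -> hit
B -> hit
H -> hit
M -> hit
B -> hit
Z -> miss, evict A, frames (H M B Z)
Hits: 10.

10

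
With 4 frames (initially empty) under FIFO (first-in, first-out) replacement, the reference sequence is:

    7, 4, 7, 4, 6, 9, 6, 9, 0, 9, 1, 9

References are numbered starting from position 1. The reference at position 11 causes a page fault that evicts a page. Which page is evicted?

pos 1: 7 → miss, frames (7)
pos 2: 4 → miss, frames (7 4)
pos 3: 7 → hit
pos 4: 4 → hit
pos 5: 6 → miss, frames (7 4 6)
pos 6: 9 → miss, frames (7 4 6 9)
pos 7: 6 → hit
pos 8: 9 → hit
pos 9: 0 → miss, evict 7, frames (4 6 9 0)
pos 10: 9 → hit
pos 11: 1 → miss, evict 4, frames (6 9 0 1)
At position 11, page 4 is evicted.

4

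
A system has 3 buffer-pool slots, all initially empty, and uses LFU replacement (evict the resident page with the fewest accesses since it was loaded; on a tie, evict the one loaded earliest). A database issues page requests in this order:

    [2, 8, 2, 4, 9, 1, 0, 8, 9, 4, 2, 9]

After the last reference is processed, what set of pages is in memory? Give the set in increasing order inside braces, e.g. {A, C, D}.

2 -> fault, frames {2}
8 -> fault, frames {2,8}
2 -> hit
4 -> fault, frames {2,8,4}
9 -> fault, evict 8, frames {2,4,9}
1 -> fault, evict 4, frames {2,9,1}
0 -> fault, evict 9, frames {2,1,0}
8 -> fault, evict 1, frames {2,0,8}
9 -> fault, evict 0, frames {2,8,9}
4 -> fault, evict 8, frames {2,9,4}
2 -> hit
9 -> hit

{2, 4, 9}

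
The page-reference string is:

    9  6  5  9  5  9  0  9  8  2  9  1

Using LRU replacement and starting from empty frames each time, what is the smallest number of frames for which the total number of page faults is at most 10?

2

f=1: 12 faults
f=2: 9 faults
f=3: 7 faults
f=4: 7 faults
f=5: 7 faults
f=6: 7 faults
f=7: 7 faults
Smallest f with faults ≤ 10 is 2.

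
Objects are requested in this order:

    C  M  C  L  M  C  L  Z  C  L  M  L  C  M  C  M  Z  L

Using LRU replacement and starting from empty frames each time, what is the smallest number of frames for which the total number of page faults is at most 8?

3

f=1: 18 faults
f=2: 14 faults
f=3: 7 faults
f=4: 4 faults
Smallest f with faults ≤ 8 is 3.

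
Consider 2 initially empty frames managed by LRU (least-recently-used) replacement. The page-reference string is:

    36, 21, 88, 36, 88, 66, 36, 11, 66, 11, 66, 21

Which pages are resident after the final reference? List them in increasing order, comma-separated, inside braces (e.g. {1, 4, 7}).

36 → miss, frames [36]
21 → miss, frames [36, 21]
88 → miss, evict 36, frames [21, 88]
36 → miss, evict 21, frames [88, 36]
88 → hit
66 → miss, evict 36, frames [88, 66]
36 → miss, evict 88, frames [66, 36]
11 → miss, evict 66, frames [36, 11]
66 → miss, evict 36, frames [11, 66]
11 → hit
66 → hit
21 → miss, evict 11, frames [66, 21]

{21, 66}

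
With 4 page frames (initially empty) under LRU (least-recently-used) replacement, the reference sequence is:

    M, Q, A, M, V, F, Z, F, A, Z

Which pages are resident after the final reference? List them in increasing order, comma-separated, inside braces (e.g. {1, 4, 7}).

{A, F, V, Z}

M → miss, frames {M}
Q → miss, frames {M,Q}
A → miss, frames {M,Q,A}
M → hit
V → miss, frames {Q,A,M,V}
F → miss, evict Q, frames {A,M,V,F}
Z → miss, evict A, frames {M,V,F,Z}
F → hit
A → miss, evict M, frames {V,Z,F,A}
Z → hit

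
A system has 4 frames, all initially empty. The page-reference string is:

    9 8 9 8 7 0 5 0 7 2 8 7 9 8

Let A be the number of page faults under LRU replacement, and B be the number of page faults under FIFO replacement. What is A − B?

-1

Under LRU: F F . . F F F . . F F . F . → 8 faults.
Under FIFO: F F . . F F F . . F F F F . → 9 faults.
A − B = 8 − 9 = -1.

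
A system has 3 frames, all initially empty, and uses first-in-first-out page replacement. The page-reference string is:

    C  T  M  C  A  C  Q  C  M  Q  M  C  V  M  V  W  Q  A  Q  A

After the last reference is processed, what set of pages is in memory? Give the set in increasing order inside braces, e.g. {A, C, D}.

C -> fault, frames (C)
T -> fault, frames (C T)
M -> fault, frames (C T M)
C -> hit
A -> fault, evict C, frames (T M A)
C -> fault, evict T, frames (M A C)
Q -> fault, evict M, frames (A C Q)
C -> hit
M -> fault, evict A, frames (C Q M)
Q -> hit
M -> hit
C -> hit
V -> fault, evict C, frames (Q M V)
M -> hit
V -> hit
W -> fault, evict Q, frames (M V W)
Q -> fault, evict M, frames (V W Q)
A -> fault, evict V, frames (W Q A)
Q -> hit
A -> hit

{A, Q, W}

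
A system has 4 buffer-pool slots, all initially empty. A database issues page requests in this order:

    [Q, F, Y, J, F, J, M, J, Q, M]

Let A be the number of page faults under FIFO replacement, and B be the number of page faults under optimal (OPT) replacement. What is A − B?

Under FIFO: F F F F . . F . F . → 6 faults.
Under OPT: F F F F . . F . . . → 5 faults.
A − B = 6 − 5 = 1.

1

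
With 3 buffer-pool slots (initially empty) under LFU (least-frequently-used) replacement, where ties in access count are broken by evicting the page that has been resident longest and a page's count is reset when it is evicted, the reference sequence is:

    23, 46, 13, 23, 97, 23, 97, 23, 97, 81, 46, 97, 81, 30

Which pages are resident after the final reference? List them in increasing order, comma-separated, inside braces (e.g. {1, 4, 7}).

23 → fault, frames (23)
46 → fault, frames (23 46)
13 → fault, frames (23 46 13)
23 → hit
97 → fault, evict 46, frames (23 13 97)
23 → hit
97 → hit
23 → hit
97 → hit
81 → fault, evict 13, frames (23 97 81)
46 → fault, evict 81, frames (23 97 46)
97 → hit
81 → fault, evict 46, frames (23 97 81)
30 → fault, evict 81, frames (23 97 30)

{23, 30, 97}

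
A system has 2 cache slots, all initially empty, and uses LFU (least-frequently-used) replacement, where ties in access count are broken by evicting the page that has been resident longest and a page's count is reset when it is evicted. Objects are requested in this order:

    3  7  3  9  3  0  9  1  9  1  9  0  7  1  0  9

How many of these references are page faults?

3 → miss, frames (3)
7 → miss, frames (3 7)
3 → hit
9 → miss, evict 7, frames (3 9)
3 → hit
0 → miss, evict 9, frames (3 0)
9 → miss, evict 0, frames (3 9)
1 → miss, evict 9, frames (3 1)
9 → miss, evict 1, frames (3 9)
1 → miss, evict 9, frames (3 1)
9 → miss, evict 1, frames (3 9)
0 → miss, evict 9, frames (3 0)
7 → miss, evict 0, frames (3 7)
1 → miss, evict 7, frames (3 1)
0 → miss, evict 1, frames (3 0)
9 → miss, evict 0, frames (3 9)
Page faults: 14.

14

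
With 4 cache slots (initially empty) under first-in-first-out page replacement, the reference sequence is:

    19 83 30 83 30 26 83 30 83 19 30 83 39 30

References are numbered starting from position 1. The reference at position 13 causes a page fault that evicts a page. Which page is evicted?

pos 1: 19: miss, frames (19)
pos 2: 83: miss, frames (19 83)
pos 3: 30: miss, frames (19 83 30)
pos 4: 83: hit
pos 5: 30: hit
pos 6: 26: miss, frames (19 83 30 26)
pos 7: 83: hit
pos 8: 30: hit
pos 9: 83: hit
pos 10: 19: hit
pos 11: 30: hit
pos 12: 83: hit
pos 13: 39: miss, evict 19, frames (83 30 26 39)
At position 13, page 19 is evicted.

19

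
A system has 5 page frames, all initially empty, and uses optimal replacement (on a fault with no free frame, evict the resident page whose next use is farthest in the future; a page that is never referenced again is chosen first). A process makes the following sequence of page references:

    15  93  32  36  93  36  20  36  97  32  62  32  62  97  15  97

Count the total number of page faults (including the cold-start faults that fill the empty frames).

7

15: miss, frames (15)
93: miss, frames (15 93)
32: miss, frames (15 93 32)
36: miss, frames (15 93 32 36)
93: hit
36: hit
20: miss, frames (15 93 32 36 20)
36: hit
97: miss, evict 20, frames (15 93 32 36 97)
32: hit
62: miss, evict 36, frames (15 93 32 97 62)
32: hit
62: hit
97: hit
15: hit
97: hit
Page faults: 7.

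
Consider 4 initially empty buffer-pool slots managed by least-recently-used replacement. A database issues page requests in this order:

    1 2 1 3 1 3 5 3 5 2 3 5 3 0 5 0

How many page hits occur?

1: miss, frames [1]
2: miss, frames [1, 2]
1: hit
3: miss, frames [2, 1, 3]
1: hit
3: hit
5: miss, frames [2, 1, 3, 5]
3: hit
5: hit
2: hit
3: hit
5: hit
3: hit
0: miss, evict 1, frames [2, 5, 3, 0]
5: hit
0: hit
Hits: 11.

11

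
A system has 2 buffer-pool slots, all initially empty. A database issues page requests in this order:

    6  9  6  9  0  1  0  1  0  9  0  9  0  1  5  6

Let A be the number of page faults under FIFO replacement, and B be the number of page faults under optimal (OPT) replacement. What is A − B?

1

Under FIFO: F F . . F F . . . F F . . F F F → 9 faults.
Under OPT: F F . . F F . . . F . . . F F F → 8 faults.
A − B = 9 − 8 = 1.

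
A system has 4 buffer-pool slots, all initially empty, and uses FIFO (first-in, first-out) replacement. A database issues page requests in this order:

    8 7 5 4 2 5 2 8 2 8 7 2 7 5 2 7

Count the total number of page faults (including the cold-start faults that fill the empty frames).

8

8 -> miss, frames (8)
7 -> miss, frames (8 7)
5 -> miss, frames (8 7 5)
4 -> miss, frames (8 7 5 4)
2 -> miss, evict 8, frames (7 5 4 2)
5 -> hit
2 -> hit
8 -> miss, evict 7, frames (5 4 2 8)
2 -> hit
8 -> hit
7 -> miss, evict 5, frames (4 2 8 7)
2 -> hit
7 -> hit
5 -> miss, evict 4, frames (2 8 7 5)
2 -> hit
7 -> hit
Page faults: 8.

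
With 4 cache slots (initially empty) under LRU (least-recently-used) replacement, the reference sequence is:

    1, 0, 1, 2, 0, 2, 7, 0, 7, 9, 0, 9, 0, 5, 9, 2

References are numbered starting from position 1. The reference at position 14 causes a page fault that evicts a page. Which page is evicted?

2

pos 1: 1 → fault, frames {1}
pos 2: 0 → fault, frames {1,0}
pos 3: 1 → hit
pos 4: 2 → fault, frames {0,1,2}
pos 5: 0 → hit
pos 6: 2 → hit
pos 7: 7 → fault, frames {1,0,2,7}
pos 8: 0 → hit
pos 9: 7 → hit
pos 10: 9 → fault, evict 1, frames {2,0,7,9}
pos 11: 0 → hit
pos 12: 9 → hit
pos 13: 0 → hit
pos 14: 5 → fault, evict 2, frames {7,9,0,5}
At position 14, page 2 is evicted.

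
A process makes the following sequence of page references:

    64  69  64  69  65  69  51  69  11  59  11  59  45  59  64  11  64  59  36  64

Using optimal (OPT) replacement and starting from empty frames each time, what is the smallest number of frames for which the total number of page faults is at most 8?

4

f=1: 20 faults
f=2: 11 faults
f=3: 9 faults
f=4: 8 faults
f=5: 8 faults
f=6: 8 faults
f=7: 8 faults
f=8: 8 faults
Smallest f with faults ≤ 8 is 4.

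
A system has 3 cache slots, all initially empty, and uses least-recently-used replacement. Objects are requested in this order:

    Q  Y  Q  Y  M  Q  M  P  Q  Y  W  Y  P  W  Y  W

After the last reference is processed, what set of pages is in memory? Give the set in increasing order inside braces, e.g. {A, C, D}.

Q -> fault, frames (Q)
Y -> fault, frames (Q Y)
Q -> hit
Y -> hit
M -> fault, frames (Q Y M)
Q -> hit
M -> hit
P -> fault, evict Y, frames (Q M P)
Q -> hit
Y -> fault, evict M, frames (P Q Y)
W -> fault, evict P, frames (Q Y W)
Y -> hit
P -> fault, evict Q, frames (W Y P)
W -> hit
Y -> hit
W -> hit

{P, W, Y}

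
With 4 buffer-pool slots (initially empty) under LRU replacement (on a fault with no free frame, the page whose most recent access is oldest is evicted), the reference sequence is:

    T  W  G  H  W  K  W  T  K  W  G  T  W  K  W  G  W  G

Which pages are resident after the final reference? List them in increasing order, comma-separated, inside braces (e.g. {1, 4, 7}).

T: fault, frames [T]
W: fault, frames [T, W]
G: fault, frames [T, W, G]
H: fault, frames [T, W, G, H]
W: hit
K: fault, evict T, frames [G, H, W, K]
W: hit
T: fault, evict G, frames [H, K, W, T]
K: hit
W: hit
G: fault, evict H, frames [T, K, W, G]
T: hit
W: hit
K: hit
W: hit
G: hit
W: hit
G: hit

{G, K, T, W}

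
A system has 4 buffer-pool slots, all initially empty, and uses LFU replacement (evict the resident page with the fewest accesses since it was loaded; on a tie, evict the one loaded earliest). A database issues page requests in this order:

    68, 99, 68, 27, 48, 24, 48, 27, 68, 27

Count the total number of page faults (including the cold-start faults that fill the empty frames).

5

68 -> fault, frames [68]
99 -> fault, frames [68, 99]
68 -> hit
27 -> fault, frames [68, 99, 27]
48 -> fault, frames [68, 99, 27, 48]
24 -> fault, evict 99, frames [68, 27, 48, 24]
48 -> hit
27 -> hit
68 -> hit
27 -> hit
Page faults: 5.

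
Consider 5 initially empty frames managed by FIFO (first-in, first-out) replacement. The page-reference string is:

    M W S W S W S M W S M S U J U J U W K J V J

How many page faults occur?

M → fault, frames (M)
W → fault, frames (M W)
S → fault, frames (M W S)
W → hit
S → hit
W → hit
S → hit
M → hit
W → hit
S → hit
M → hit
S → hit
U → fault, frames (M W S U)
J → fault, frames (M W S U J)
U → hit
J → hit
U → hit
W → hit
K → fault, evict M, frames (W S U J K)
J → hit
V → fault, evict W, frames (S U J K V)
J → hit
Page faults: 7.

7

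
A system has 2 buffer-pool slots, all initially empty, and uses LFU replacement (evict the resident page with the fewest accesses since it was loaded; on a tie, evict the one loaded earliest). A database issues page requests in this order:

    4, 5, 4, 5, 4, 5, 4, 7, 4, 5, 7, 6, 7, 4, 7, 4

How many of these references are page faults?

4 -> miss, frames (4)
5 -> miss, frames (4 5)
4 -> hit
5 -> hit
4 -> hit
5 -> hit
4 -> hit
7 -> miss, evict 5, frames (4 7)
4 -> hit
5 -> miss, evict 7, frames (4 5)
7 -> miss, evict 5, frames (4 7)
6 -> miss, evict 7, frames (4 6)
7 -> miss, evict 6, frames (4 7)
4 -> hit
7 -> hit
4 -> hit
Page faults: 7.

7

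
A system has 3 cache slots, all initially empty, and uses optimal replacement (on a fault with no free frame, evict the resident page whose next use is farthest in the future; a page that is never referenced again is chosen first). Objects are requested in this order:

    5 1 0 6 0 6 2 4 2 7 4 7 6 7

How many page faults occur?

5 → fault, frames [5]
1 → fault, frames [5, 1]
0 → fault, frames [5, 1, 0]
6 → fault, evict 1, frames [5, 0, 6]
0 → hit
6 → hit
2 → fault, evict 0, frames [5, 6, 2]
4 → fault, evict 5, frames [6, 2, 4]
2 → hit
7 → fault, evict 2, frames [6, 4, 7]
4 → hit
7 → hit
6 → hit
7 → hit
Page faults: 7.

7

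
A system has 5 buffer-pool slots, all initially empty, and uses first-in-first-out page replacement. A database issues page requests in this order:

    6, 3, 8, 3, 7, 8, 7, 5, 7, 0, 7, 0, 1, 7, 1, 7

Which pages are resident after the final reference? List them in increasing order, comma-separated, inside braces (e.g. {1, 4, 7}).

6 -> fault, frames {6}
3 -> fault, frames {6,3}
8 -> fault, frames {6,3,8}
3 -> hit
7 -> fault, frames {6,3,8,7}
8 -> hit
7 -> hit
5 -> fault, frames {6,3,8,7,5}
7 -> hit
0 -> fault, evict 6, frames {3,8,7,5,0}
7 -> hit
0 -> hit
1 -> fault, evict 3, frames {8,7,5,0,1}
7 -> hit
1 -> hit
7 -> hit

{0, 1, 5, 7, 8}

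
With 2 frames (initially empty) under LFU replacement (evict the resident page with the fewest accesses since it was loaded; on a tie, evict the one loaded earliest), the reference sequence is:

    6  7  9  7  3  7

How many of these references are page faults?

6: fault, frames (6)
7: fault, frames (6 7)
9: fault, evict 6, frames (7 9)
7: hit
3: fault, evict 9, frames (7 3)
7: hit
Page faults: 4.

4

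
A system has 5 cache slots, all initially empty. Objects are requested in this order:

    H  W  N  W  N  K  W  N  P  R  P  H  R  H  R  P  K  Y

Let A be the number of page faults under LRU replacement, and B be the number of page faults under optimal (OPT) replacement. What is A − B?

2

Under LRU: F F F . . F . . F F . F . . . . F F → 9 faults.
Under OPT: F F F . . F . . F F . . . . . . . F → 7 faults.
A − B = 9 − 7 = 2.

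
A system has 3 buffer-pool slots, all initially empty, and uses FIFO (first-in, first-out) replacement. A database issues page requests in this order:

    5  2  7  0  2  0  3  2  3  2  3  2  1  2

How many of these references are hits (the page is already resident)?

5 -> miss, frames [5]
2 -> miss, frames [5, 2]
7 -> miss, frames [5, 2, 7]
0 -> miss, evict 5, frames [2, 7, 0]
2 -> hit
0 -> hit
3 -> miss, evict 2, frames [7, 0, 3]
2 -> miss, evict 7, frames [0, 3, 2]
3 -> hit
2 -> hit
3 -> hit
2 -> hit
1 -> miss, evict 0, frames [3, 2, 1]
2 -> hit
Hits: 7.

7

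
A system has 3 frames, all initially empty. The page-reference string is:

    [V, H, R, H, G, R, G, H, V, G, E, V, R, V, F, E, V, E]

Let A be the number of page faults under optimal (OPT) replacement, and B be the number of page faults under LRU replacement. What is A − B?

-2

Under OPT: F F F . F . . . F . F . . . F . . . → 7 faults.
Under LRU: F F F . F . . . F . F . F . F F . . → 9 faults.
A − B = 7 − 9 = -2.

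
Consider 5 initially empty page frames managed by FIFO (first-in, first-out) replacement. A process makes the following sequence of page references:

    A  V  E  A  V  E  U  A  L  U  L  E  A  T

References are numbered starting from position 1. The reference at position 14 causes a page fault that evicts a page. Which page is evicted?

A

pos 1: A → miss, frames (A)
pos 2: V → miss, frames (A V)
pos 3: E → miss, frames (A V E)
pos 4: A → hit
pos 5: V → hit
pos 6: E → hit
pos 7: U → miss, frames (A V E U)
pos 8: A → hit
pos 9: L → miss, frames (A V E U L)
pos 10: U → hit
pos 11: L → hit
pos 12: E → hit
pos 13: A → hit
pos 14: T → miss, evict A, frames (V E U L T)
At position 14, page A is evicted.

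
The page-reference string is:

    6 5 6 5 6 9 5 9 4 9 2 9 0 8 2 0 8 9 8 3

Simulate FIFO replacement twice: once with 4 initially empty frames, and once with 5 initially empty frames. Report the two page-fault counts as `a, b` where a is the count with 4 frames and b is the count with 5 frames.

4 frames: F F . . . F . . F . F . F F . . . F . F → 9 faults.
5 frames: F F . . . F . . F . F . F F . . . . . F → 8 faults.
8 < 9: adding a frame reduced faults, as is typical.

9, 8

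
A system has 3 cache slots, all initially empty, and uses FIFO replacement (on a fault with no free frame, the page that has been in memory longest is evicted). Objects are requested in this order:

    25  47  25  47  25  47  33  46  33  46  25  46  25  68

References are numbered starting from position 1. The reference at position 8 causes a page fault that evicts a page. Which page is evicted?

25

pos 1: 25 → miss, frames {25}
pos 2: 47 → miss, frames {25,47}
pos 3: 25 → hit
pos 4: 47 → hit
pos 5: 25 → hit
pos 6: 47 → hit
pos 7: 33 → miss, frames {25,47,33}
pos 8: 46 → miss, evict 25, frames {47,33,46}
At position 8, page 25 is evicted.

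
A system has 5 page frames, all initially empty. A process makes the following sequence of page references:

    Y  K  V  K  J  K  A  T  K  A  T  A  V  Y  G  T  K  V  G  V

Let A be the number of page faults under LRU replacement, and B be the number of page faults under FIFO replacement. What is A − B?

-1

Under LRU: F F F . F . F F . . . . . F F . F . . . → 9 faults.
Under FIFO: F F F . F . F F . . . . . F F . F F . . → 10 faults.
A − B = 9 − 10 = -1.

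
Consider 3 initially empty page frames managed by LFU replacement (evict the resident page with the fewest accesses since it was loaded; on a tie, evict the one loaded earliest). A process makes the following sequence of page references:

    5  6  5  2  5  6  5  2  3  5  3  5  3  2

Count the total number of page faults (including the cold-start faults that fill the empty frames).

5 → fault, frames {5}
6 → fault, frames {5,6}
5 → hit
2 → fault, frames {5,6,2}
5 → hit
6 → hit
5 → hit
2 → hit
3 → fault, evict 6, frames {5,2,3}
5 → hit
3 → hit
5 → hit
3 → hit
2 → hit
Page faults: 4.

4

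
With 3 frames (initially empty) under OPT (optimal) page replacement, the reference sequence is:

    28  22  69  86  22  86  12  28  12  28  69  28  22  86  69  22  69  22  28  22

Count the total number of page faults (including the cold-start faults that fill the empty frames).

28 → fault, frames {28}
22 → fault, frames {28,22}
69 → fault, frames {28,22,69}
86 → fault, evict 69, frames {28,22,86}
22 → hit
86 → hit
12 → fault, evict 86, frames {28,22,12}
28 → hit
12 → hit
28 → hit
69 → fault, evict 12, frames {28,22,69}
28 → hit
22 → hit
86 → fault, evict 28, frames {22,69,86}
69 → hit
22 → hit
69 → hit
22 → hit
28 → fault, evict 86, frames {22,69,28}
22 → hit
Page faults: 8.

8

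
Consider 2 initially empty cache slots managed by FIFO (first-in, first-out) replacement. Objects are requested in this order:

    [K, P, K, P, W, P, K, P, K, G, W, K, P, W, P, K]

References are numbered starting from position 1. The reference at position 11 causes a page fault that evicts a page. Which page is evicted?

P

pos 1: K -> miss, frames {K}
pos 2: P -> miss, frames {K,P}
pos 3: K -> hit
pos 4: P -> hit
pos 5: W -> miss, evict K, frames {P,W}
pos 6: P -> hit
pos 7: K -> miss, evict P, frames {W,K}
pos 8: P -> miss, evict W, frames {K,P}
pos 9: K -> hit
pos 10: G -> miss, evict K, frames {P,G}
pos 11: W -> miss, evict P, frames {G,W}
At position 11, page P is evicted.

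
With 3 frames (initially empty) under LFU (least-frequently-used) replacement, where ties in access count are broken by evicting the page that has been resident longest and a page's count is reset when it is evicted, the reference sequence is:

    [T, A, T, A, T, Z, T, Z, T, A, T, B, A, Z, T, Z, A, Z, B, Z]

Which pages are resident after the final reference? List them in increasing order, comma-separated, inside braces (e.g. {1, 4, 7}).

T → fault, frames [T]
A → fault, frames [T, A]
T → hit
A → hit
T → hit
Z → fault, frames [T, A, Z]
T → hit
Z → hit
T → hit
A → hit
T → hit
B → fault, evict Z, frames [T, A, B]
A → hit
Z → fault, evict B, frames [T, A, Z]
T → hit
Z → hit
A → hit
Z → hit
B → fault, evict Z, frames [T, A, B]
Z → fault, evict B, frames [T, A, Z]

{A, T, Z}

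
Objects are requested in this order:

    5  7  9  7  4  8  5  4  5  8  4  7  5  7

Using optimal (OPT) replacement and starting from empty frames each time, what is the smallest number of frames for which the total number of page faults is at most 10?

f=1: 14 faults
f=2: 9 faults
f=3: 6 faults
f=4: 5 faults
f=5: 5 faults
Smallest f with faults ≤ 10 is 2.

2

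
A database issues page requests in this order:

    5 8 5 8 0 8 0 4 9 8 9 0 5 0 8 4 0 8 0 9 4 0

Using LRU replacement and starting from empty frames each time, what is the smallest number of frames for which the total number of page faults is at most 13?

f=1: 22 faults
f=2: 15 faults
f=3: 12 faults
f=4: 8 faults
f=5: 5 faults
Smallest f with faults ≤ 13 is 3.

3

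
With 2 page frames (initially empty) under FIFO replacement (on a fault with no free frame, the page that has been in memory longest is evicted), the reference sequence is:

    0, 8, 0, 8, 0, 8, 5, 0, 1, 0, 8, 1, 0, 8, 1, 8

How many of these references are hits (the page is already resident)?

7

0: fault, frames (0)
8: fault, frames (0 8)
0: hit
8: hit
0: hit
8: hit
5: fault, evict 0, frames (8 5)
0: fault, evict 8, frames (5 0)
1: fault, evict 5, frames (0 1)
0: hit
8: fault, evict 0, frames (1 8)
1: hit
0: fault, evict 1, frames (8 0)
8: hit
1: fault, evict 8, frames (0 1)
8: fault, evict 0, frames (1 8)
Hits: 7.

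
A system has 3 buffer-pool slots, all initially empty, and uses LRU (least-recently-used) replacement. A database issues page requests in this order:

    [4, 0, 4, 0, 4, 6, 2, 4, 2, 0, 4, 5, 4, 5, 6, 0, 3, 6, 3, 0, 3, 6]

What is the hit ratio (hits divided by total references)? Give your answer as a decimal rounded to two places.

0.59

4: fault, frames (4)
0: fault, frames (4 0)
4: hit
0: hit
4: hit
6: fault, frames (0 4 6)
2: fault, evict 0, frames (4 6 2)
4: hit
2: hit
0: fault, evict 6, frames (4 2 0)
4: hit
5: fault, evict 2, frames (0 4 5)
4: hit
5: hit
6: fault, evict 0, frames (4 5 6)
0: fault, evict 4, frames (5 6 0)
3: fault, evict 5, frames (6 0 3)
6: hit
3: hit
0: hit
3: hit
6: hit
Hits: 13 of 22 references → 13/22 = 0.5909.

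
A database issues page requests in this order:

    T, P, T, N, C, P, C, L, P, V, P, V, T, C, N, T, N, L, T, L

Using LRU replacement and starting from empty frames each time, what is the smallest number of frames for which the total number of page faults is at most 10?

4

f=1: 20 faults
f=2: 14 faults
f=3: 11 faults
f=4: 10 faults
f=5: 9 faults
f=6: 6 faults
Smallest f with faults ≤ 10 is 4.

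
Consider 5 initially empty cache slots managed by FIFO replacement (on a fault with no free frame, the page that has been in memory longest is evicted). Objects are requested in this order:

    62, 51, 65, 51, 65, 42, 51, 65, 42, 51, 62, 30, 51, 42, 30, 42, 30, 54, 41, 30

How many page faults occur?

7

62 -> miss, frames (62)
51 -> miss, frames (62 51)
65 -> miss, frames (62 51 65)
51 -> hit
65 -> hit
42 -> miss, frames (62 51 65 42)
51 -> hit
65 -> hit
42 -> hit
51 -> hit
62 -> hit
30 -> miss, frames (62 51 65 42 30)
51 -> hit
42 -> hit
30 -> hit
42 -> hit
30 -> hit
54 -> miss, evict 62, frames (51 65 42 30 54)
41 -> miss, evict 51, frames (65 42 30 54 41)
30 -> hit
Page faults: 7.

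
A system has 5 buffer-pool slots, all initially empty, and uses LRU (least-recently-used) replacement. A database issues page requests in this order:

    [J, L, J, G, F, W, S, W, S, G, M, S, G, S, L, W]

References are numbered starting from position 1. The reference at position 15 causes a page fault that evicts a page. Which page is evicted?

F

pos 1: J -> miss, frames (J)
pos 2: L -> miss, frames (J L)
pos 3: J -> hit
pos 4: G -> miss, frames (L J G)
pos 5: F -> miss, frames (L J G F)
pos 6: W -> miss, frames (L J G F W)
pos 7: S -> miss, evict L, frames (J G F W S)
pos 8: W -> hit
pos 9: S -> hit
pos 10: G -> hit
pos 11: M -> miss, evict J, frames (F W S G M)
pos 12: S -> hit
pos 13: G -> hit
pos 14: S -> hit
pos 15: L -> miss, evict F, frames (W M G S L)
At position 15, page F is evicted.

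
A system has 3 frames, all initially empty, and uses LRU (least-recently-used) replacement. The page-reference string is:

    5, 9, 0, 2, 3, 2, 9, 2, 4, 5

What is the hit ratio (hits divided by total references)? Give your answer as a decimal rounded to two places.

5 → fault, frames (5)
9 → fault, frames (5 9)
0 → fault, frames (5 9 0)
2 → fault, evict 5, frames (9 0 2)
3 → fault, evict 9, frames (0 2 3)
2 → hit
9 → fault, evict 0, frames (3 2 9)
2 → hit
4 → fault, evict 3, frames (9 2 4)
5 → fault, evict 9, frames (2 4 5)
Hits: 2 of 10 references → 2/10 = 0.2000.

0.20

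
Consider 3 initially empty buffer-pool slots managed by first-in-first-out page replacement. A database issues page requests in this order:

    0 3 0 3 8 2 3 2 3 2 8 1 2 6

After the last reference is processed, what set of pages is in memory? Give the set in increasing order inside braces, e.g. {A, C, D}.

{1, 2, 6}

0 → miss, frames {0}
3 → miss, frames {0,3}
0 → hit
3 → hit
8 → miss, frames {0,3,8}
2 → miss, evict 0, frames {3,8,2}
3 → hit
2 → hit
3 → hit
2 → hit
8 → hit
1 → miss, evict 3, frames {8,2,1}
2 → hit
6 → miss, evict 8, frames {2,1,6}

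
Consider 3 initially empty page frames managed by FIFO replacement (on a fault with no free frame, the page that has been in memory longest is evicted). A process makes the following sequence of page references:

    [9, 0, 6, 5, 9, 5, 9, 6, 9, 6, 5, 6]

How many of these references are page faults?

5

9 → miss, frames [9]
0 → miss, frames [9, 0]
6 → miss, frames [9, 0, 6]
5 → miss, evict 9, frames [0, 6, 5]
9 → miss, evict 0, frames [6, 5, 9]
5 → hit
9 → hit
6 → hit
9 → hit
6 → hit
5 → hit
6 → hit
Page faults: 5.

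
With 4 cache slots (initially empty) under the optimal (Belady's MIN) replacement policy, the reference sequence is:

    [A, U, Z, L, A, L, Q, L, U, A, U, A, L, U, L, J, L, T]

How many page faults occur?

A → miss, frames (A)
U → miss, frames (A U)
Z → miss, frames (A U Z)
L → miss, frames (A U Z L)
A → hit
L → hit
Q → miss, evict Z, frames (A U L Q)
L → hit
U → hit
A → hit
U → hit
A → hit
L → hit
U → hit
L → hit
J → miss, evict Q, frames (A U L J)
L → hit
T → miss, evict J, frames (A U L T)
Page faults: 7.

7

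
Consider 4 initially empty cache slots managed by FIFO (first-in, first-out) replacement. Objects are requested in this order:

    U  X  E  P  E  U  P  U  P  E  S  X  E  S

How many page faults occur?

U: fault, frames (U)
X: fault, frames (U X)
E: fault, frames (U X E)
P: fault, frames (U X E P)
E: hit
U: hit
P: hit
U: hit
P: hit
E: hit
S: fault, evict U, frames (X E P S)
X: hit
E: hit
S: hit
Page faults: 5.

5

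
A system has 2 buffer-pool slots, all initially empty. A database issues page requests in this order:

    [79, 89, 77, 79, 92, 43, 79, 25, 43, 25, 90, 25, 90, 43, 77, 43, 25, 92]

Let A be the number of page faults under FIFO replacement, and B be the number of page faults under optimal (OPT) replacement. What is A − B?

Under FIFO: F F F F F F F F F . F F . F F . F F → 15 faults.
Under OPT: F F F . F F . F . . F . . F F . F F → 11 faults.
A − B = 15 − 11 = 4.

4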